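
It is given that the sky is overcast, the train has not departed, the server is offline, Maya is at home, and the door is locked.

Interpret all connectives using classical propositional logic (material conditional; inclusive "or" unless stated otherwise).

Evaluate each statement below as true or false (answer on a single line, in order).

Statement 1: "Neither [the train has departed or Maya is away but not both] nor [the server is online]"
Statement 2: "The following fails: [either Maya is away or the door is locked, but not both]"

Statement 1 True, Statement 2 False

Let Q = "the train has departed" (False), S = "Maya is at home" (True), R = "the server is online" (False), U = "the door is locked" (True).

Statement 1: This is (Q xor not S) nor R.

not S = not True = False
Q xor not S = False xor False = False
(Q xor not S) nor R = False nor False = True
Hence Statement 1 is true.

Statement 2: This is not (not S xor U).

not S = not True = False
not S xor U = False xor True = True
not (not S xor U) = not True = False
Thus Statement 2 is false.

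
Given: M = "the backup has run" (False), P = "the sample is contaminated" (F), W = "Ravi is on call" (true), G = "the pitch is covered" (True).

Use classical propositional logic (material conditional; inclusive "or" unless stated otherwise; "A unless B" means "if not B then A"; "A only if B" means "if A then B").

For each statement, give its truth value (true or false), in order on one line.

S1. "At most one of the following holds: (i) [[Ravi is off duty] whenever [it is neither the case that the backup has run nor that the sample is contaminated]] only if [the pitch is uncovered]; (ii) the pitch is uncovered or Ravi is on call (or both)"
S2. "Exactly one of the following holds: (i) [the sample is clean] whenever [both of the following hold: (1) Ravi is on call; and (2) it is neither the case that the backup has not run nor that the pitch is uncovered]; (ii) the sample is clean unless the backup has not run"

S1 False / S2 False

S1: Parsed as (((M nor P) -> ~W) -> ~G) nand (~G | W)

M nor P = F nor F = T
~W = ~T = F
(M nor P) -> ~W = T -> F = F
~G = ~T = F
((M nor P) -> ~W) -> ~G = F -> F = T
~G = ~T = F
~G | W = F | T = T
(((M nor P) -> ~W) -> ~G) nand (~G | W) = T nand T = F
So S1 is false.

S2: Formalization: ((W & (~M nor ~G)) -> ~P) xor (~P | ~M)

~M = ~F = T
~G = ~T = F
~M nor ~G = T nor F = F
W & (~M nor ~G) = T & F = F
~P = ~F = T
(W & (~M nor ~G)) -> ~P = F -> T = T
~P = ~F = T
~M = ~F = T
~P | ~M = T | T = T
((W & (~M nor ~G)) -> ~P) xor (~P | ~M) = T xor T = F
Hence S2 is false.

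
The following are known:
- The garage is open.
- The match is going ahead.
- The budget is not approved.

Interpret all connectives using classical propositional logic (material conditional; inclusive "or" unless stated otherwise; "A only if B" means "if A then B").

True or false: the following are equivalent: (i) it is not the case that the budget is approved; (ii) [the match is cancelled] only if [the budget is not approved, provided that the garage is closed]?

True

Let W = "the budget is approved" (F), P = "the match is cancelled" (F), K = "the garage is closed" (F).
In symbols: ¬W ↔ (P → (K → ¬W))

¬W = ¬F = T
¬W = ¬F = T
K → ¬W = F → T = T
P → (K → ¬W) = F → T = T
¬W ↔ (P → (K → ¬W)) = T ↔ T = T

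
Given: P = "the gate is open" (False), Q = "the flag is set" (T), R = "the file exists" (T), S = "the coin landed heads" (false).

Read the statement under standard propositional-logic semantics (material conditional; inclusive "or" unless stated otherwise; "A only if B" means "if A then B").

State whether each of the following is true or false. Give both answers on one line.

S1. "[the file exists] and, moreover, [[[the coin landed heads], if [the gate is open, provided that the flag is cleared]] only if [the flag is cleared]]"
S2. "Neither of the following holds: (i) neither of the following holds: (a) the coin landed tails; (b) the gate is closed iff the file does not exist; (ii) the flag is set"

S1 True; S2 False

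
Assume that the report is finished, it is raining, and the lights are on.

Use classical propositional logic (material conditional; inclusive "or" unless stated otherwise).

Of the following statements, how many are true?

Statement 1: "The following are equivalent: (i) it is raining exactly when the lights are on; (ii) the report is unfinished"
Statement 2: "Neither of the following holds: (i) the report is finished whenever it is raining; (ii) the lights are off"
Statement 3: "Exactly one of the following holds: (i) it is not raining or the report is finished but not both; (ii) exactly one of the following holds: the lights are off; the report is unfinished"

Let Q = "it is raining" (True), R = "the lights are on" (True), M = "the report is finished" (True).

Statement 1: Formalization: (Q iff R) iff not M

Q iff R = True iff True = True
not M = not True = False
(Q iff R) iff not M = True iff False = False
Thus Statement 1 is false.

Statement 2: Parsed as (Q -> M) nor not R

Q -> M = True -> True = True
not R = not True = False
(Q -> M) nor not R = True nor False = False
Thus Statement 2 is false.

Statement 3: Formalization: (not Q xor M) xor (not R xor not M)

not Q = not True = False
not Q xor M = False xor True = True
not R = not True = False
not M = not True = False
not R xor not M = False xor False = False
(not Q xor M) xor (not R xor not M) = True xor False = True
Thus Statement 3 is true.

1 of the 3 statements is true.

1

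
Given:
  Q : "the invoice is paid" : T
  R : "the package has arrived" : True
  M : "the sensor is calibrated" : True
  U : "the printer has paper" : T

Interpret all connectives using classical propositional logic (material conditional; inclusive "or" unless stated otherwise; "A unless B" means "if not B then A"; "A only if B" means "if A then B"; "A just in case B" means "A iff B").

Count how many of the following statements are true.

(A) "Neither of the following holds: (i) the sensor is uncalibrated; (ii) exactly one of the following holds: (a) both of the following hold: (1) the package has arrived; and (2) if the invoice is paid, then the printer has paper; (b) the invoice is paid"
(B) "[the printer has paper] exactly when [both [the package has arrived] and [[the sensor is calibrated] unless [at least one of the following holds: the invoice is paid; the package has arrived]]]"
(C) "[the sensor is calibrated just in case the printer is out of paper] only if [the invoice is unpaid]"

3

(A): This is not M nor ((R and (Q -> U)) xor Q).

not M = not True = False
Q -> U = True -> True = True
R and (Q -> U) = True and True = True
(R and (Q -> U)) xor Q = True xor True = False
not M nor ((R and (Q -> U)) xor Q) = False nor False = True
Hence (A) is true.

(B): Formalization: U iff (R and (M or (Q or R)))

Q or R = True or True = True
M or (Q or R) = True or True = True
R and (M or (Q or R)) = True and True = True
U iff (R and (M or (Q or R))) = True iff True = True
Thus (B) is true.

(C): Parsed as (M iff not U) -> not Q

not U = not True = False
M iff not U = True iff False = False
not Q = not True = False
(M iff not U) -> not Q = False -> False = True
So (C) is true.

True statements: 3 ((A), (B), (C)).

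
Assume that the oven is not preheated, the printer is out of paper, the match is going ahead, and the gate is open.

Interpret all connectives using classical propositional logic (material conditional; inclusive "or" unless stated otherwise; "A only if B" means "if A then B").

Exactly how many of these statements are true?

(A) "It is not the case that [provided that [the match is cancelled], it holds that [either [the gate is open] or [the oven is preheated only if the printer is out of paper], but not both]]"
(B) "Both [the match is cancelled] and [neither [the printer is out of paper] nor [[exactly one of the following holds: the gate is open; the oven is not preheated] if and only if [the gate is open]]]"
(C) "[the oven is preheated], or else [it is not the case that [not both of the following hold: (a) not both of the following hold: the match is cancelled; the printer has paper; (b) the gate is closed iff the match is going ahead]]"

0

Let W = "the match is cancelled" (F), K = "the gate is open" (T), R = "the oven is preheated" (F), N = "the printer has paper" (F).

(A): This is ~(W -> (K xor (R -> ~N))).

~N = ~F = T
R -> ~N = F -> T = T
K xor (R -> ~N) = T xor T = F
W -> (K xor (R -> ~N)) = F -> F = T
~(W -> (K xor (R -> ~N))) = ~T = F
So (A) is false.

(B): In symbols: W & (~N nor ((K xor ~R) <-> K))

~N = ~F = T
~R = ~F = T
K xor ~R = T xor T = F
(K xor ~R) <-> K = F <-> T = F
~N nor ((K xor ~R) <-> K) = T nor F = F
W & (~N nor ((K xor ~R) <-> K)) = F & F = F
So (B) is false.

(C): Parsed as R | ~((W nand N) nand (~K <-> ~W))

W nand N = F nand F = T
~K = ~T = F
~W = ~F = T
~K <-> ~W = F <-> T = F
(W nand N) nand (~K <-> ~W) = T nand F = T
~((W nand N) nand (~K <-> ~W)) = ~T = F
R | ~((W nand N) nand (~K <-> ~W)) = F | F = F
So (C) is false.

True statements: 0 (none).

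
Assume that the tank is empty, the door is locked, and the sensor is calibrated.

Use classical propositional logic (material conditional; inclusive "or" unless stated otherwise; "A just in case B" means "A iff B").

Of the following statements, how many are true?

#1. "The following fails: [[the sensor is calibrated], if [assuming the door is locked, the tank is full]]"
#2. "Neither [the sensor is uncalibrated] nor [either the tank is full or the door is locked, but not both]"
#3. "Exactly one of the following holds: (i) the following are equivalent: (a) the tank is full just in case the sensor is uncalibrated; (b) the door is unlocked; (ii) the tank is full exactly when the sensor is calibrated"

0

Let Q = "the door is locked" (T), K = "the tank is full" (F), V = "the sensor is calibrated" (T).

#1: In symbols: ¬((Q → K) → V)

Q → K = T → F = F
(Q → K) → V = F → T = T
¬((Q → K) → V) = ¬T = F
Hence #1 is false.

#2: Formalization: ¬V ↓ (K ⊕ Q)

¬V = ¬T = F
K ⊕ Q = F ⊕ T = T
¬V ↓ (K ⊕ Q) = F ↓ T = F
So #2 is false.

#3: Formalization: ((K ↔ ¬V) ↔ ¬Q) ⊕ (K ↔ V)

¬V = ¬T = F
K ↔ ¬V = F ↔ F = T
¬Q = ¬T = F
(K ↔ ¬V) ↔ ¬Q = T ↔ F = F
K ↔ V = F ↔ T = F
((K ↔ ¬V) ↔ ¬Q) ⊕ (K ↔ V) = F ⊕ F = F
Thus #3 is false.

True statements: 0 (none).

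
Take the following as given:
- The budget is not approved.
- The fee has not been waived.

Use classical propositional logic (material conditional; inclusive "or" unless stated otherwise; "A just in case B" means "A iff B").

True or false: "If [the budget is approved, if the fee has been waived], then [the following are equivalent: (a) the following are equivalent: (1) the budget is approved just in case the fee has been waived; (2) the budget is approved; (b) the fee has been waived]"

True

Let Q = "the fee has been waived" (False), P = "the budget is approved" (False).
Formalization: (Q -> P) -> (((P iff Q) iff P) iff Q)

Q -> P = False -> False = True
P iff Q = False iff False = True
(P iff Q) iff P = True iff False = False
((P iff Q) iff P) iff Q = False iff False = True
(Q -> P) -> (((P iff Q) iff P) iff Q) = True -> True = True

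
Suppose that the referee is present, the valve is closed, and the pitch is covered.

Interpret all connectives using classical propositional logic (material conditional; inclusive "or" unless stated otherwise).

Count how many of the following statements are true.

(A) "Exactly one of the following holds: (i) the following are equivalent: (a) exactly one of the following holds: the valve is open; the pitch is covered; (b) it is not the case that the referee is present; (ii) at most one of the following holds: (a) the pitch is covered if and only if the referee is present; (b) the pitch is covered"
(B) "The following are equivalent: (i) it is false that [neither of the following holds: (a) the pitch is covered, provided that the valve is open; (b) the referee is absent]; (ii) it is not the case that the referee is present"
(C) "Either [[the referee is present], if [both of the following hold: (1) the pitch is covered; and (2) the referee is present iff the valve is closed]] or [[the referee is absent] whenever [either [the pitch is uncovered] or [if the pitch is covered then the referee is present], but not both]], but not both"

1

Let U = "the valve is open" (F), H = "the pitch is covered" (T), S = "the referee is present" (T).

(A): In symbols: ((U xor H) <-> ~S) xor ((H <-> S) nand H)

U xor H = F xor T = T
~S = ~T = F
(U xor H) <-> ~S = T <-> F = F
H <-> S = T <-> T = T
(H <-> S) nand H = T nand T = F
((U xor H) <-> ~S) xor ((H <-> S) nand H) = F xor F = F
So (A) is false.

(B): This is ~((U -> H) nor ~S) <-> ~S.

U -> H = F -> T = T
~S = ~T = F
(U -> H) nor ~S = T nor F = F
~((U -> H) nor ~S) = ~F = T
~S = ~T = F
~((U -> H) nor ~S) <-> ~S = T <-> F = F
Thus (B) is false.

(C): This is ((H & (S <-> ~U)) -> S) xor ((~H xor (H -> S)) -> ~S).

~U = ~F = T
S <-> ~U = T <-> T = T
H & (S <-> ~U) = T & T = T
(H & (S <-> ~U)) -> S = T -> T = T
~H = ~T = F
H -> S = T -> T = T
~H xor (H -> S) = F xor T = T
~S = ~T = F
(~H xor (H -> S)) -> ~S = T -> F = F
((H & (S <-> ~U)) -> S) xor ((~H xor (H -> S)) -> ~S) = T xor F = T
Hence (C) is true.

Count: 1.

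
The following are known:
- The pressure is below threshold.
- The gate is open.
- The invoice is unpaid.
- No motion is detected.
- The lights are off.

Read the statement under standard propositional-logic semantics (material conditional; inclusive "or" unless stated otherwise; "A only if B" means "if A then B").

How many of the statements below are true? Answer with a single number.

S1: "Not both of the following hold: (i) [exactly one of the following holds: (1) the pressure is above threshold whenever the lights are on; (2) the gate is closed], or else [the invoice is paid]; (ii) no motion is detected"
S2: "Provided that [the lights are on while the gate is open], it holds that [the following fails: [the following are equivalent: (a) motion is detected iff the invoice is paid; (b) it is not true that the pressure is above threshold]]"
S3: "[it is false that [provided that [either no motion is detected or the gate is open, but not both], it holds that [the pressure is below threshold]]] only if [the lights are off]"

2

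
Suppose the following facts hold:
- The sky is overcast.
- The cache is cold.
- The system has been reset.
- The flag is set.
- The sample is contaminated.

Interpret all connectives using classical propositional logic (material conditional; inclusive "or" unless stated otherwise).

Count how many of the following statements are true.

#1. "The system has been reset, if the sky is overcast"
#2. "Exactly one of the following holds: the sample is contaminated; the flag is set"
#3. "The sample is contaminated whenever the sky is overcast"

Let P = "the sky is overcast" (T), R = "the system has been reset" (T), U = "the sample is contaminated" (T), S = "the flag is set" (T).

#1: In symbols: P → R

P → R = T → T = T
Thus #1 is true.

#2: Formalization: U ⊕ S

U ⊕ S = T ⊕ T = F
Thus #2 is false.

#3: Formalization: P → U

P → U = T → T = T
Hence #3 is true.

True statements: 2.

2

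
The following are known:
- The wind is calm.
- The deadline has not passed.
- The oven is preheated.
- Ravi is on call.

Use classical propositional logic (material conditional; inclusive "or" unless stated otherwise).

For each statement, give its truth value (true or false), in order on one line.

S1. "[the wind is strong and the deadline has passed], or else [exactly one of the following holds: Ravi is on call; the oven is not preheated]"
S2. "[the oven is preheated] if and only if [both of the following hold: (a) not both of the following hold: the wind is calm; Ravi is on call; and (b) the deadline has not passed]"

S1 T; S2 F

Let P = "the wind is strong" (F), Q = "the deadline has passed" (F), S = "Ravi is on call" (T), R = "the oven is preheated" (T).

S1: This is (P & Q) | (S xor ~R).

P & Q = F & F = F
~R = ~T = F
S xor ~R = T xor F = T
(P & Q) | (S xor ~R) = F | T = T
Hence S1 is true.

S2: In symbols: R <-> ((~P nand S) & ~Q)

~P = ~F = T
~P nand S = T nand T = F
~Q = ~F = T
(~P nand S) & ~Q = F & T = F
R <-> ((~P nand S) & ~Q) = T <-> F = F
Thus S2 is false.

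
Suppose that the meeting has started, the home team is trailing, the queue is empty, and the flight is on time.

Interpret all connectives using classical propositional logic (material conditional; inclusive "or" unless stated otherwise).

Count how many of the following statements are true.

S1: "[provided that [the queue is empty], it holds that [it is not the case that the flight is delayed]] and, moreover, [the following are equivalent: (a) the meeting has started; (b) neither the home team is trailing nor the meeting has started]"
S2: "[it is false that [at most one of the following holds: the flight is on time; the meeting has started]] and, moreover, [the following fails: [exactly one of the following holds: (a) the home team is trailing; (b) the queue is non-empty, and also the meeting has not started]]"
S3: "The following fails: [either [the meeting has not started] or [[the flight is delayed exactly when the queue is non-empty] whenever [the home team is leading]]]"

Let S = "the queue is empty" (T), N = "the flight is delayed" (F), G = "the meeting has started" (T), V = "the home team is leading" (F).

S1: In symbols: (S → ¬N) ∧ (G ↔ (¬V ↓ G))

¬N = ¬F = T
S → ¬N = T → T = T
¬V = ¬F = T
¬V ↓ G = T ↓ T = F
G ↔ (¬V ↓ G) = T ↔ F = F
(S → ¬N) ∧ (G ↔ (¬V ↓ G)) = T ∧ F = F
Hence S1 is false.

S2: Parsed as ¬(¬N ↑ G) ∧ ¬(¬V ⊕ (¬S ∧ ¬G))

¬N = ¬F = T
¬N ↑ G = T ↑ T = F
¬(¬N ↑ G) = ¬F = T
¬V = ¬F = T
¬S = ¬T = F
¬G = ¬T = F
¬S ∧ ¬G = F ∧ F = F
¬V ⊕ (¬S ∧ ¬G) = T ⊕ F = T
¬(¬V ⊕ (¬S ∧ ¬G)) = ¬T = F
¬(¬N ↑ G) ∧ ¬(¬V ⊕ (¬S ∧ ¬G)) = T ∧ F = F
Thus S2 is false.

S3: This is ¬(¬G ∨ (V → (N ↔ ¬S))).

¬G = ¬T = F
¬S = ¬T = F
N ↔ ¬S = F ↔ F = T
V → (N ↔ ¬S) = F → T = T
¬G ∨ (V → (N ↔ ¬S)) = F ∨ T = T
¬(¬G ∨ (V → (N ↔ ¬S))) = ¬T = F
Thus S3 is false.

Count: 0.

0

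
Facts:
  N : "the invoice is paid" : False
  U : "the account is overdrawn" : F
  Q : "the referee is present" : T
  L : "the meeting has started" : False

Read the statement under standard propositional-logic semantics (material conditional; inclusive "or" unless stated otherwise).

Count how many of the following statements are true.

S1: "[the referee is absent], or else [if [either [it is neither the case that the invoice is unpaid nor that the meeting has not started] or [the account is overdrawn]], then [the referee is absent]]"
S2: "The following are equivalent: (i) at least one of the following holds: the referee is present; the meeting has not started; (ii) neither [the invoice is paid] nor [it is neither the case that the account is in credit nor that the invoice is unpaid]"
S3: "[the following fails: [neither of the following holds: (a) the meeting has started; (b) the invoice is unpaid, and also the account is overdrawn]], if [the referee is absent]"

3

S1: This is ~Q | (((~N nor ~L) | U) -> ~Q).

~Q = ~T = F
~N = ~F = T
~L = ~F = T
~N nor ~L = T nor T = F
(~N nor ~L) | U = F | F = F
~Q = ~T = F
((~N nor ~L) | U) -> ~Q = F -> F = T
~Q | (((~N nor ~L) | U) -> ~Q) = F | T = T
Hence S1 is true.

S2: Formalization: (Q | ~L) <-> (N nor (~U nor ~N))

~L = ~F = T
Q | ~L = T | T = T
~U = ~F = T
~N = ~F = T
~U nor ~N = T nor T = F
N nor (~U nor ~N) = F nor F = T
(Q | ~L) <-> (N nor (~U nor ~N)) = T <-> T = T
Hence S2 is true.

S3: This is ~Q -> ~(L nor (~N & U)).

~Q = ~T = F
~N = ~F = T
~N & U = T & F = F
L nor (~N & U) = F nor F = T
~(L nor (~N & U)) = ~T = F
~Q -> ~(L nor (~N & U)) = F -> F = T
Hence S3 is true.

3 of the 3 statements are true (S1, S2, S3).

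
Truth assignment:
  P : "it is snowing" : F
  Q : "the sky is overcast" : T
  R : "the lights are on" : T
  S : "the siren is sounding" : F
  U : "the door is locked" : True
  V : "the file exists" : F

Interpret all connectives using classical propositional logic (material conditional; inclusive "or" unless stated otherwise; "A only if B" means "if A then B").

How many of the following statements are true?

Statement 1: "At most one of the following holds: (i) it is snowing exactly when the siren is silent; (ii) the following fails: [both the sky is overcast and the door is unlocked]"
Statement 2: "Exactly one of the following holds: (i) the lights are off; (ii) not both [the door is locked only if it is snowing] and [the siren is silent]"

2

Statement 1: Parsed as (P <-> ~S) nand ~(Q & ~U)

~S = ~F = T
P <-> ~S = F <-> T = F
~U = ~T = F
Q & ~U = T & F = F
~(Q & ~U) = ~F = T
(P <-> ~S) nand ~(Q & ~U) = F nand T = T
Hence Statement 1 is true.

Statement 2: Parsed as ~R xor ((U -> P) nand ~S)

~R = ~T = F
U -> P = T -> F = F
~S = ~F = T
(U -> P) nand ~S = F nand T = T
~R xor ((U -> P) nand ~S) = F xor T = T
Hence Statement 2 is true.

True statements: 2.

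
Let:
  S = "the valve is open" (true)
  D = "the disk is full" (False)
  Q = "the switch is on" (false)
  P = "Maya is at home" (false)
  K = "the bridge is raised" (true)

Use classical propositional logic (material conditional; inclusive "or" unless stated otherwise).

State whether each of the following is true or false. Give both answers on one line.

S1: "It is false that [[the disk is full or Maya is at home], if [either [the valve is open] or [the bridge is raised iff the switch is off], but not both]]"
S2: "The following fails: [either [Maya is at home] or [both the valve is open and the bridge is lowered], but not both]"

S1: This is ~((S xor (K <-> ~Q)) -> (D | P)).

~Q = ~F = T
K <-> ~Q = T <-> T = T
S xor (K <-> ~Q) = T xor T = F
D | P = F | F = F
(S xor (K <-> ~Q)) -> (D | P) = F -> F = T
~((S xor (K <-> ~Q)) -> (D | P)) = ~T = F
Hence S1 is false.

S2: Parsed as ~(P xor (S & ~K))

~K = ~T = F
S & ~K = T & F = F
P xor (S & ~K) = F xor F = F
~(P xor (S & ~K)) = ~F = T
So S2 is true.

S1 False, S2 True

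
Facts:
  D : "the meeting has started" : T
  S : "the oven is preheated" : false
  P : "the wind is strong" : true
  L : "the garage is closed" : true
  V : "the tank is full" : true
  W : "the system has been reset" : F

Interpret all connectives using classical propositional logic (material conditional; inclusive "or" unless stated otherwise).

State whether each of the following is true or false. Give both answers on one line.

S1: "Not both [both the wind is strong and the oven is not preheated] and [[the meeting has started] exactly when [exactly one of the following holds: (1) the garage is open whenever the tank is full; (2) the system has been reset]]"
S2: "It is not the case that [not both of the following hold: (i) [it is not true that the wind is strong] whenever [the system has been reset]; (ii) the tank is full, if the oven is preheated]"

S1 T, S2 T

S1: In symbols: (P & ~S) nand (D <-> ((V -> ~L) xor W))

~S = ~F = T
P & ~S = T & T = T
~L = ~T = F
V -> ~L = T -> F = F
(V -> ~L) xor W = F xor F = F
D <-> ((V -> ~L) xor W) = T <-> F = F
(P & ~S) nand (D <-> ((V -> ~L) xor W)) = T nand F = T
Thus S1 is true.

S2: Parsed as ~((W -> ~P) nand (S -> V))

~P = ~T = F
W -> ~P = F -> F = T
S -> V = F -> T = T
(W -> ~P) nand (S -> V) = T nand T = F
~((W -> ~P) nand (S -> V)) = ~F = T
Thus S2 is true.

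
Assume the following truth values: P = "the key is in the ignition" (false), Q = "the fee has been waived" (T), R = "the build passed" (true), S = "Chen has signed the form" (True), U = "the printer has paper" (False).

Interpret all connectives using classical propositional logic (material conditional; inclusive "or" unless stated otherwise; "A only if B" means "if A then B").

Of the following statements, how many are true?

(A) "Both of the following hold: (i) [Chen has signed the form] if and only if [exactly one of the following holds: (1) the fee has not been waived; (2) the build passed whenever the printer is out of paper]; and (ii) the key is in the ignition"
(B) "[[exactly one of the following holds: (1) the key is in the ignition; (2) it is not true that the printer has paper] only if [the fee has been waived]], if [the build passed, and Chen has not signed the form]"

1

(A): Parsed as (S ↔ (¬Q ⊕ (¬U → R))) ∧ P

¬Q = ¬T = F
¬U = ¬F = T
¬U → R = T → T = T
¬Q ⊕ (¬U → R) = F ⊕ T = T
S ↔ (¬Q ⊕ (¬U → R)) = T ↔ T = T
(S ↔ (¬Q ⊕ (¬U → R))) ∧ P = T ∧ F = F
Thus (A) is false.

(B): This is (R ∧ ¬S) → ((P ⊕ ¬U) → Q).

¬S = ¬T = F
R ∧ ¬S = T ∧ F = F
¬U = ¬F = T
P ⊕ ¬U = F ⊕ T = T
(P ⊕ ¬U) → Q = T → T = T
(R ∧ ¬S) → ((P ⊕ ¬U) → Q) = F → T = T
So (B) is true.

True statements: 1 ((B)).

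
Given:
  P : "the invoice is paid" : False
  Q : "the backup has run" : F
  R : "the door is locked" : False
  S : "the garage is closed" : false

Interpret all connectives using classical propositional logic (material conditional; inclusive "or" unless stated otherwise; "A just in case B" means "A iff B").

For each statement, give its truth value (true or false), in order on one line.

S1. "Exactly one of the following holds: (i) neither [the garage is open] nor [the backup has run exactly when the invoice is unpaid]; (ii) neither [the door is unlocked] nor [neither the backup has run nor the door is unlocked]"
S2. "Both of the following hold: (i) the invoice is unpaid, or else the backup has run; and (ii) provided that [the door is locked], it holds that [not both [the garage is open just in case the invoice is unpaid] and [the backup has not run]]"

S1: Formalization: (¬S ↓ (Q ↔ ¬P)) ⊕ (¬R ↓ (Q ↓ ¬R))

¬S = ¬F = T
¬P = ¬F = T
Q ↔ ¬P = F ↔ T = F
¬S ↓ (Q ↔ ¬P) = T ↓ F = F
¬R = ¬F = T
¬R = ¬F = T
Q ↓ ¬R = F ↓ T = F
¬R ↓ (Q ↓ ¬R) = T ↓ F = F
(¬S ↓ (Q ↔ ¬P)) ⊕ (¬R ↓ (Q ↓ ¬R)) = F ⊕ F = F
Hence S1 is false.

S2: Formalization: (¬P ∨ Q) ∧ (R → ((¬S ↔ ¬P) ↑ ¬Q))

¬P = ¬F = T
¬P ∨ Q = T ∨ F = T
¬S = ¬F = T
¬P = ¬F = T
¬S ↔ ¬P = T ↔ T = T
¬Q = ¬F = T
(¬S ↔ ¬P) ↑ ¬Q = T ↑ T = F
R → ((¬S ↔ ¬P) ↑ ¬Q) = F → F = T
(¬P ∨ Q) ∧ (R → ((¬S ↔ ¬P) ↑ ¬Q)) = T ∧ T = T
Hence S2 is true.

S1 False, S2 True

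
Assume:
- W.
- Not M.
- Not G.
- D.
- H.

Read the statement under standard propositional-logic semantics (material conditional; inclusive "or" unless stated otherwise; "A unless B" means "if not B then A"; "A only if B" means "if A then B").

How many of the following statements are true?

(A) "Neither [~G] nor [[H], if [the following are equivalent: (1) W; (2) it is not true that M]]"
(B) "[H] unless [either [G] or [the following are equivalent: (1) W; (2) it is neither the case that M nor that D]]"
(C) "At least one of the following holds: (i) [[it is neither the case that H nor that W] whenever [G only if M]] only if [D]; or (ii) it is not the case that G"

(A): This is not G nor ((W iff not M) -> H).

not G = not False = True
not M = not False = True
W iff not M = True iff True = True
(W iff not M) -> H = True -> True = True
not G nor ((W iff not M) -> H) = True nor True = False
Hence (A) is false.

(B): This is H or (G or (W iff (M nor D))).

M nor D = False nor True = False
W iff (M nor D) = True iff False = False
G or (W iff (M nor D)) = False or False = False
H or (G or (W iff (M nor D))) = True or False = True
Thus (B) is true.

(C): Formalization: (((G -> M) -> (H nor W)) -> D) or not G

G -> M = False -> False = True
H nor W = True nor True = False
(G -> M) -> (H nor W) = True -> False = False
((G -> M) -> (H nor W)) -> D = False -> True = True
not G = not False = True
(((G -> M) -> (H nor W)) -> D) or not G = True or True = True
So (C) is true.

Count: 2.

2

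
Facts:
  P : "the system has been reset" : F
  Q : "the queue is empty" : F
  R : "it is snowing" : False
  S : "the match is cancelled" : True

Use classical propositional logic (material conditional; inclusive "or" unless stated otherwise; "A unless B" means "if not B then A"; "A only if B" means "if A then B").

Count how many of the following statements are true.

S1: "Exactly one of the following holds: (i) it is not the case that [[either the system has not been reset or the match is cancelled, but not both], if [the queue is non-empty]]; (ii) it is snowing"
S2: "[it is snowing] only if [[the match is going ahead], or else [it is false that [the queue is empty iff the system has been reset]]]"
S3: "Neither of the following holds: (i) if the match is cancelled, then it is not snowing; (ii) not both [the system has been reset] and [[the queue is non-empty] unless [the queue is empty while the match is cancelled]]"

S1: In symbols: ~(~Q -> (~P xor S)) xor R

~Q = ~F = T
~P = ~F = T
~P xor S = T xor T = F
~Q -> (~P xor S) = T -> F = F
~(~Q -> (~P xor S)) = ~F = T
~(~Q -> (~P xor S)) xor R = T xor F = T
Hence S1 is true.

S2: In symbols: R -> (~S | ~(Q <-> P))

~S = ~T = F
Q <-> P = F <-> F = T
~(Q <-> P) = ~T = F
~S | ~(Q <-> P) = F | F = F
R -> (~S | ~(Q <-> P)) = F -> F = T
So S2 is true.

S3: Parsed as (S -> ~R) nor (P nand (~Q | (Q & S)))

~R = ~F = T
S -> ~R = T -> T = T
~Q = ~F = T
Q & S = F & T = F
~Q | (Q & S) = T | F = T
P nand (~Q | (Q & S)) = F nand T = T
(S -> ~R) nor (P nand (~Q | (Q & S))) = T nor T = F
So S3 is false.

Count: 2.

2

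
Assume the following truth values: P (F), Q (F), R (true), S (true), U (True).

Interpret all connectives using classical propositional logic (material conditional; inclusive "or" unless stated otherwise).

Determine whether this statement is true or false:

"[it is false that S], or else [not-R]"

The statement is false.

Values: S=T, R=T.
Formalization: ~S | ~R

~S = ~T = F
~R = ~T = F
~S | ~R = F | F = F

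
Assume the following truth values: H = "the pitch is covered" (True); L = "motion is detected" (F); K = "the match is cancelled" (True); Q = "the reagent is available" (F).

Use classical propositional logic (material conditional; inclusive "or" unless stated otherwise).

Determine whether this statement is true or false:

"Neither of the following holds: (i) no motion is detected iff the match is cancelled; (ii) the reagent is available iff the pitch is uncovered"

Values: L=F, K=T, Q=F, H=T.
Parsed as (~L <-> K) nor (Q <-> ~H)

~L = ~F = T
~L <-> K = T <-> T = T
~H = ~T = F
Q <-> ~H = F <-> F = T
(~L <-> K) nor (Q <-> ~H) = T nor T = F

False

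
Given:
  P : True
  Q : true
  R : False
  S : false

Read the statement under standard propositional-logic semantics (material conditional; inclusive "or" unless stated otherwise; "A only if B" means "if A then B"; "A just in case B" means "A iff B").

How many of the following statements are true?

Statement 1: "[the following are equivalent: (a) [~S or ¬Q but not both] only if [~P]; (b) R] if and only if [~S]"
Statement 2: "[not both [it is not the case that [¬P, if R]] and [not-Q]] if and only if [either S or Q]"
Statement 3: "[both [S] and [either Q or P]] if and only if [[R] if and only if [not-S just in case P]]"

Statement 1: Formalization: (((¬S ⊕ ¬Q) → ¬P) ↔ R) ↔ ¬S

¬S = ¬F = T
¬Q = ¬T = F
¬S ⊕ ¬Q = T ⊕ F = T
¬P = ¬T = F
(¬S ⊕ ¬Q) → ¬P = T → F = F
((¬S ⊕ ¬Q) → ¬P) ↔ R = F ↔ F = T
¬S = ¬F = T
(((¬S ⊕ ¬Q) → ¬P) ↔ R) ↔ ¬S = T ↔ T = T
Thus Statement 1 is true.

Statement 2: In symbols: (¬(R → ¬P) ↑ ¬Q) ↔ (S ∨ Q)

¬P = ¬T = F
R → ¬P = F → F = T
¬(R → ¬P) = ¬T = F
¬Q = ¬T = F
¬(R → ¬P) ↑ ¬Q = F ↑ F = T
S ∨ Q = F ∨ T = T
(¬(R → ¬P) ↑ ¬Q) ↔ (S ∨ Q) = T ↔ T = T
So Statement 2 is true.

Statement 3: In symbols: (S ∧ (Q ∨ P)) ↔ (R ↔ (¬S ↔ P))

Q ∨ P = T ∨ T = T
S ∧ (Q ∨ P) = F ∧ T = F
¬S = ¬F = T
¬S ↔ P = T ↔ T = T
R ↔ (¬S ↔ P) = F ↔ T = F
(S ∧ (Q ∨ P)) ↔ (R ↔ (¬S ↔ P)) = F ↔ F = T
Hence Statement 3 is true.

True statements: 3.

3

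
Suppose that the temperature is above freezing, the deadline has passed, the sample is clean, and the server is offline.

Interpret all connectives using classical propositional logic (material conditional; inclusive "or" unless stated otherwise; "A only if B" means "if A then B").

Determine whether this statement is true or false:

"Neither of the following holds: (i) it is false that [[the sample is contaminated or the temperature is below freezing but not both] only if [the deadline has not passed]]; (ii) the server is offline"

False

Let U = "the sample is contaminated" (False), K = "the temperature is below freezing" (False), S = "the deadline has passed" (True), G = "the server is online" (False).
In symbols: not ((U xor K) -> not S) nor not G

U xor K = False xor False = False
not S = not True = False
(U xor K) -> not S = False -> False = True
not ((U xor K) -> not S) = not True = False
not G = not False = True
not ((U xor K) -> not S) nor not G = False nor True = False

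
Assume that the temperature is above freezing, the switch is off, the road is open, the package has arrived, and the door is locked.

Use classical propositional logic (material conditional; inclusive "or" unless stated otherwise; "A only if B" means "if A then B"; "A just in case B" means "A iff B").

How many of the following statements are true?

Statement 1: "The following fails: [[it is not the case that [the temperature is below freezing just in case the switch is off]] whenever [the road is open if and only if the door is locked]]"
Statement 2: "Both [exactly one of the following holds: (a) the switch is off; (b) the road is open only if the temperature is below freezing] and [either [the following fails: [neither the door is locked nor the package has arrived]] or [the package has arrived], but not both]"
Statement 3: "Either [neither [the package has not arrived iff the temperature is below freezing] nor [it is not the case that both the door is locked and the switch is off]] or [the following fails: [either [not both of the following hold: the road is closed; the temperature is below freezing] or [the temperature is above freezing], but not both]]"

Let N = "the road is closed" (F), L = "the door is locked" (T), H = "the temperature is below freezing" (F), W = "the switch is on" (F), K = "the package has arrived" (T).

Statement 1: Parsed as ~((~N <-> L) -> ~(H <-> ~W))

~N = ~F = T
~N <-> L = T <-> T = T
~W = ~F = T
H <-> ~W = F <-> T = F
~(H <-> ~W) = ~F = T
(~N <-> L) -> ~(H <-> ~W) = T -> T = T
~((~N <-> L) -> ~(H <-> ~W)) = ~T = F
So Statement 1 is false.

Statement 2: Formalization: (~W xor (~N -> H)) & (~(L nor K) xor K)

~W = ~F = T
~N = ~F = T
~N -> H = T -> F = F
~W xor (~N -> H) = T xor F = T
L nor K = T nor T = F
~(L nor K) = ~F = T
~(L nor K) xor K = T xor T = F
(~W xor (~N -> H)) & (~(L nor K) xor K) = T & F = F
So Statement 2 is false.

Statement 3: This is ((~K <-> H) nor (L nand ~W)) | ~((N nand H) xor ~H).

~K = ~T = F
~K <-> H = F <-> F = T
~W = ~F = T
L nand ~W = T nand T = F
(~K <-> H) nor (L nand ~W) = T nor F = F
N nand H = F nand F = T
~H = ~F = T
(N nand H) xor ~H = T xor T = F
~((N nand H) xor ~H) = ~F = T
((~K <-> H) nor (L nand ~W)) | ~((N nand H) xor ~H) = F | T = T
So Statement 3 is true.

True statements: 1 (Statement 3).

1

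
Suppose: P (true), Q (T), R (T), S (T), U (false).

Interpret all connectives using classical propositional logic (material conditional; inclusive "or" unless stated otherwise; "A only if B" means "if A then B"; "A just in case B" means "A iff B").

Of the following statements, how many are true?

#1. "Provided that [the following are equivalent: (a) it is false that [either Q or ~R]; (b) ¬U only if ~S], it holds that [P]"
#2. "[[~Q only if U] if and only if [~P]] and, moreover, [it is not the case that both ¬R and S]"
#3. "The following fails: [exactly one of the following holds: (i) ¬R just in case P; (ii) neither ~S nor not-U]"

#1: Parsed as (~(Q | ~R) <-> (~U -> ~S)) -> P

~R = ~T = F
Q | ~R = T | F = T
~(Q | ~R) = ~T = F
~U = ~F = T
~S = ~T = F
~U -> ~S = T -> F = F
~(Q | ~R) <-> (~U -> ~S) = F <-> F = T
(~(Q | ~R) <-> (~U -> ~S)) -> P = T -> T = T
Hence #1 is true.

#2: This is ((~Q -> U) <-> ~P) & (~R nand S).

~Q = ~T = F
~Q -> U = F -> F = T
~P = ~T = F
(~Q -> U) <-> ~P = T <-> F = F
~R = ~T = F
~R nand S = F nand T = T
((~Q -> U) <-> ~P) & (~R nand S) = F & T = F
Hence #2 is false.

#3: Formalization: ~((~R <-> P) xor (~S nor ~U))

~R = ~T = F
~R <-> P = F <-> T = F
~S = ~T = F
~U = ~F = T
~S nor ~U = F nor T = F
(~R <-> P) xor (~S nor ~U) = F xor F = F
~((~R <-> P) xor (~S nor ~U)) = ~F = T
So #3 is true.

Count: 2.

2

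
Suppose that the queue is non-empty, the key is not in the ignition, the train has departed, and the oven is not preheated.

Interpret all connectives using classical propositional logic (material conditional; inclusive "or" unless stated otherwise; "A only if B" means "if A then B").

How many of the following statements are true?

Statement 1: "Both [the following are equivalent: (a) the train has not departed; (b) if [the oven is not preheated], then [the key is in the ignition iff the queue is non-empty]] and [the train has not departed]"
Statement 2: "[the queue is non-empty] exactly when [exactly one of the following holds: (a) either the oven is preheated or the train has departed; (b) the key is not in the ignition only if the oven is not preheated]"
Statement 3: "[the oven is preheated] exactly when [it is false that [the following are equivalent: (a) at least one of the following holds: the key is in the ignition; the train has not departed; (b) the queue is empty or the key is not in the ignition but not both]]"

0

Let R = "the train has departed" (T), S = "the oven is preheated" (F), Q = "the key is in the ignition" (F), P = "the queue is empty" (F).

Statement 1: This is (~R <-> (~S -> (Q <-> ~P))) & ~R.

~R = ~T = F
~S = ~F = T
~P = ~F = T
Q <-> ~P = F <-> T = F
~S -> (Q <-> ~P) = T -> F = F
~R <-> (~S -> (Q <-> ~P)) = F <-> F = T
~R = ~T = F
(~R <-> (~S -> (Q <-> ~P))) & ~R = T & F = F
So Statement 1 is false.

Statement 2: In symbols: ~P <-> ((S | R) xor (~Q -> ~S))

~P = ~F = T
S | R = F | T = T
~Q = ~F = T
~S = ~F = T
~Q -> ~S = T -> T = T
(S | R) xor (~Q -> ~S) = T xor T = F
~P <-> ((S | R) xor (~Q -> ~S)) = T <-> F = F
Thus Statement 2 is false.

Statement 3: Formalization: S <-> ~((Q | ~R) <-> (P xor ~Q))

~R = ~T = F
Q | ~R = F | F = F
~Q = ~F = T
P xor ~Q = F xor T = T
(Q | ~R) <-> (P xor ~Q) = F <-> T = F
~((Q | ~R) <-> (P xor ~Q)) = ~F = T
S <-> ~((Q | ~R) <-> (P xor ~Q)) = F <-> T = F
Hence Statement 3 is false.

Count: 0.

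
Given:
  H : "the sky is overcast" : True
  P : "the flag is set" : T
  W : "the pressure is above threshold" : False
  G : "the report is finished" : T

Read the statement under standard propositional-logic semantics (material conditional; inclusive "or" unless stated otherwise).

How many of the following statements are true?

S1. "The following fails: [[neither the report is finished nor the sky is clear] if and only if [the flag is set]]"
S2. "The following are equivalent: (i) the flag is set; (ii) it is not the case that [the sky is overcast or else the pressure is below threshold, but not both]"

2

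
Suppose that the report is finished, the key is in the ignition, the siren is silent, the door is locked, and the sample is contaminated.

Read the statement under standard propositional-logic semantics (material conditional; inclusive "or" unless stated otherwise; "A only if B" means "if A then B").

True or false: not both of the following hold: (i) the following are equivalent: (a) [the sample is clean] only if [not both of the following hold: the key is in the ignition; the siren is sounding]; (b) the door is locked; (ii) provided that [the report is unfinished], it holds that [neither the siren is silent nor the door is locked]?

false

Let Q = "the sample is contaminated" (T), H = "the key is in the ignition" (T), S = "the siren is sounding" (F), D = "the door is locked" (T), P = "the report is finished" (T).
Parsed as ((~Q -> (H nand S)) <-> D) nand (~P -> (~S nor D))

~Q = ~T = F
H nand S = T nand F = T
~Q -> (H nand S) = F -> T = T
(~Q -> (H nand S)) <-> D = T <-> T = T
~P = ~T = F
~S = ~F = T
~S nor D = T nor T = F
~P -> (~S nor D) = F -> F = T
((~Q -> (H nand S)) <-> D) nand (~P -> (~S nor D)) = T nand T = F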